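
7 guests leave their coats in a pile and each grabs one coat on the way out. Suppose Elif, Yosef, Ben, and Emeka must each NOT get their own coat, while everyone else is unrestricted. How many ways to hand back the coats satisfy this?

Let A_j be the event that the j-th constrained one is fixed. By inclusion-exclusion over the 4 events:
Σ_{j=0}^{4} (-1)^j C(4,j)(7-j)!
= C(4,0)·7! - C(4,1)·6! + C(4,2)·5! - C(4,3)·4! + C(4,4)·3!
= 5040 - 2880 + 720 - 96 + 6
= 2790

2790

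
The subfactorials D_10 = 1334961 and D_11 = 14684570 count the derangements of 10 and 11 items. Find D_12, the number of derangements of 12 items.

176214841

D_12 = (12-1)·(D_11 + D_10) = 11·(14684570 + 1334961) = 11·16019531 = 176214841.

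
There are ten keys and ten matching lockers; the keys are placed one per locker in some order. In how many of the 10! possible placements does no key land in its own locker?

1334961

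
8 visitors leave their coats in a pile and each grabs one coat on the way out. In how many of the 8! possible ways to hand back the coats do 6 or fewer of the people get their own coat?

40319

Sum C(8,i)·!(8-i) for i = 0..6:
  i=0: C(8,0)·!8 = 1·14833 = 14833
  i=1: C(8,1)·!7 = 8·1854 = 14832
  i=2: C(8,2)·!6 = 28·265 = 7420
  i=3: C(8,3)·!5 = 56·44 = 2464
  i=4: C(8,4)·!4 = 70·9 = 630
  i=5: C(8,5)·!3 = 56·2 = 112
  i=6: C(8,6)·!2 = 28·1 = 28
Total = 40319.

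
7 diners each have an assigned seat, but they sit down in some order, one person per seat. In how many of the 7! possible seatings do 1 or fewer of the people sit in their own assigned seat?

3709

Sum C(7,i)·!(7-i) for i = 0..1:
  i=0: C(7,0)·!7 = 1·1854 = 1854
  i=1: C(7,1)·!6 = 7·265 = 1855
Total = 3709.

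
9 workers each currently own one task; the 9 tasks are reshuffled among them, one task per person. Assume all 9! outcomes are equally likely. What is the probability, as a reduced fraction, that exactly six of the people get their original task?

Favorable outcomes: C(9,6)·!3 = 84·2 = 168.
Total outcomes: 9! = 362880.
Probability = 168/362880 = 1/2160.

1/2160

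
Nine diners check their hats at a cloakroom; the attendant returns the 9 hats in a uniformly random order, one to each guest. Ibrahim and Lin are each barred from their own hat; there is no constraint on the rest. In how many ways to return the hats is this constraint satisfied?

287280

Let A_j be the event that the j-th constrained one is fixed. By inclusion-exclusion over the 2 events:
Σ_{j=0}^{2} (-1)^j C(2,j)(9-j)!
= C(2,0)·9! - C(2,1)·8! + C(2,2)·7!
= 362880 - 80640 + 5040
= 287280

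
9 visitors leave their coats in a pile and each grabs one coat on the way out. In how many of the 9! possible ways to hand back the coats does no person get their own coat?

Use !n = (n-1)(!(n-1) + !(n-2)).
!9 = 8·(14833 + 1854) = 8·16687 = 133496

133496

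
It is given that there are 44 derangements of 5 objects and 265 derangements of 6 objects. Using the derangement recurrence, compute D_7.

1854

D_7 = (7-1)·(D_6 + D_5) = 6·(265 + 44) = 6·309 = 1854.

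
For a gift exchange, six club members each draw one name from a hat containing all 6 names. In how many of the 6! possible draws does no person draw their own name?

The number of derangements of 6 is !6 = Σ_{k=0}^{6} (-1)^k·6!/k!
= 6! - 6!/1! + 6!/2! - 6!/3! + 6!/4! - 6!/5! + 6!/6!
= 720 - 720 + 360 - 120 + 30 - 6 + 1
= 265

265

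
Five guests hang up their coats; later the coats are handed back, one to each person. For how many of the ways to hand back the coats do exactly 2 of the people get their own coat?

20

Choose which 2 of the 5 are fixed: C(5,2) = 10.
The remaining 3 must be deranged: !3 = 2.
Total: 10 × 2 = 20.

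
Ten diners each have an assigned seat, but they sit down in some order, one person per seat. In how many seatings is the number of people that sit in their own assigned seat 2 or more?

958879

Sum C(10,i)·!(10-i) for i = 2..10:
  i=2: C(10,2)·!8 = 45·14833 = 667485
  i=3: C(10,3)·!7 = 120·1854 = 222480
  i=4: C(10,4)·!6 = 210·265 = 55650
  i=5: C(10,5)·!5 = 252·44 = 11088
  i=6: C(10,6)·!4 = 210·9 = 1890
  i=7: C(10,7)·!3 = 120·2 = 240
  i=8: C(10,8)·!2 = 45·1 = 45
  i=9: C(10,9)·!1 = 10·0 = 0
  i=10: C(10,10)·!0 = 1·1 = 1
Total = 958879.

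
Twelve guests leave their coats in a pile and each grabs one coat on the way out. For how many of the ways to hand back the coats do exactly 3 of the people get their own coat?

Pick the 3 fixed positions: C(12,3) = 220 ways.
The other 9 form a derangement: !9 = 133496.
Total: 220 × 133496 = 29369120.

29369120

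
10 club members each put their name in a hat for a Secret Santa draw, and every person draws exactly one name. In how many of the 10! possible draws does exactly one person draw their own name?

Pick the single fixed position: C(10,1) = 10 ways.
The remaining 9 must be deranged: !9 = 133496.
Total: 10 × 133496 = 1334960.

1334960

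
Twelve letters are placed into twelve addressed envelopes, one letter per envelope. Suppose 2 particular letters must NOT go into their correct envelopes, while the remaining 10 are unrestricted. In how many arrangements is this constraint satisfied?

Inclusion-exclusion on the 2 forbidden self-matches:
Σ_{j=0}^{2} (-1)^j C(2,j)(12-j)!
= C(2,0)·12! - C(2,1)·11! + C(2,2)·10!
= 479001600 - 79833600 + 3628800
= 402796800

402796800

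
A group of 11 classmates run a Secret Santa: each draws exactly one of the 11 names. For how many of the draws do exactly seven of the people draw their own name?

2970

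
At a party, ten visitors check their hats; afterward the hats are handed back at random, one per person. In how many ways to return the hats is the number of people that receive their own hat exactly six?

1890

Choose which 6 of the 10 are fixed: C(10,6) = 210.
The remaining 4 must be deranged: !4 = 9.
Total: 210 × 9 = 1890.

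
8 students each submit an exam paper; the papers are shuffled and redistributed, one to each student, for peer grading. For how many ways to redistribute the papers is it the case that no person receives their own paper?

Recurrence: !8 = 8·!7 + (-1)^8.
!8 = 8·1854 + 1 = 14833

14833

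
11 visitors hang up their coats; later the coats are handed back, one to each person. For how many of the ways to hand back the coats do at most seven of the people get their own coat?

# with exactly i fixed is C(11,i)·!(11-i); sum over i=0..7:
  i=0: C(11,0)·!11 = 1·14684570 = 14684570
  i=1: C(11,1)·!10 = 11·1334961 = 14684571
  i=2: C(11,2)·!9 = 55·133496 = 7342280
  i=3: C(11,3)·!8 = 165·14833 = 2447445
  i=4: C(11,4)·!7 = 330·1854 = 611820
  i=5: C(11,5)·!6 = 462·265 = 122430
  i=6: C(11,6)·!5 = 462·44 = 20328
  i=7: C(11,7)·!4 = 330·9 = 2970
Total = 39916414.

39916414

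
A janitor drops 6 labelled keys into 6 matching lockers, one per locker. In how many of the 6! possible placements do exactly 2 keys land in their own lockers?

Pick the 2 fixed positions: C(6,2) = 15 ways.
The other 4 form a derangement: !4 = 9.
Total: 15 × 9 = 135.

135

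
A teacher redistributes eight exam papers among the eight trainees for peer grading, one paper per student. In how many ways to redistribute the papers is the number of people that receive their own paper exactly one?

Choose which one of the 8 is fixed: C(8,1) = 8.
The other 7 form a derangement: !7 = 1854.
Total: 8 × 1854 = 14832.

14832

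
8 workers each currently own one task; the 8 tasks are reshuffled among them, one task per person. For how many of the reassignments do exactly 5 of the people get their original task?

112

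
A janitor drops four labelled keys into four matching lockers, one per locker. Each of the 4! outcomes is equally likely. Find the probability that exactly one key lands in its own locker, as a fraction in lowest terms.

1/3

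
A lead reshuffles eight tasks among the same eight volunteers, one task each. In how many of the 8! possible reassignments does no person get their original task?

14833

The number of derangements of 8 is !8 = Σ_{k=0}^{8} (-1)^k·8!/k!
= 8! - 8!/1! + 8!/2! - 8!/3! + 8!/4! - 8!/5! + 8!/6! - 8!/7! + 8!/8!
= 40320 - 40320 + 20160 - 6720 + 1680 - 336 + 56 - 8 + 1
= 14833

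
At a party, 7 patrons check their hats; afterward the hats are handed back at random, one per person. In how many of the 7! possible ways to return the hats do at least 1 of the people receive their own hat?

3186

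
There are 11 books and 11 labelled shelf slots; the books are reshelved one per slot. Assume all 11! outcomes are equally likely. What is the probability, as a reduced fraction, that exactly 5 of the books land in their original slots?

Favorable outcomes: C(11,5)·!6 = 462·265 = 122430.
Total outcomes: 11! = 39916800.
Probability = 122430/39916800 = 53/17280.

53/17280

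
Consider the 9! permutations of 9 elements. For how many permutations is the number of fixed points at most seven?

362879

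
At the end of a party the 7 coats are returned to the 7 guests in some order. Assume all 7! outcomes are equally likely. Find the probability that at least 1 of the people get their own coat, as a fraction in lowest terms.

177/280

Favorable outcomes: Σ_{i≥1} C(7,i)·!(7-i) = 7·265 + 21·44 + 35·9 + 35·2 + 21·1 + 7·0 + 1·1 = 3186.
Total outcomes: 7! = 5040.
Probability = 3186/5040 = 177/280.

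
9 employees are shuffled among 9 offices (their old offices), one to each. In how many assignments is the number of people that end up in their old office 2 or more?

Sum C(9,i)·!(9-i) for i = 2..9:
  i=2: C(9,2)·!7 = 36·1854 = 66744
  i=3: C(9,3)·!6 = 84·265 = 22260
  i=4: C(9,4)·!5 = 126·44 = 5544
  i=5: C(9,5)·!4 = 126·9 = 1134
  i=6: C(9,6)·!3 = 84·2 = 168
  i=7: C(9,7)·!2 = 36·1 = 36
  i=8: C(9,8)·!1 = 9·0 = 0
  i=9: C(9,9)·!0 = 1·1 = 1
Total = 95887.

95887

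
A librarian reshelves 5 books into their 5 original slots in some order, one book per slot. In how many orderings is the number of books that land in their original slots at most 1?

89

Sum C(5,i)·!(5-i) for i = 0..1:
  i=0: C(5,0)·!5 = 1·44 = 44
  i=1: C(5,1)·!4 = 5·9 = 45
Total = 89.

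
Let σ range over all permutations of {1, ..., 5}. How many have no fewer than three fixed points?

# with exactly i fixed is C(5,i)·!(5-i); sum over i=3..5:
  i=3: C(5,3)·!2 = 10·1 = 10
  i=4: C(5,4)·!1 = 5·0 = 0
  i=5: C(5,5)·!0 = 1·1 = 1
Total = 11.

11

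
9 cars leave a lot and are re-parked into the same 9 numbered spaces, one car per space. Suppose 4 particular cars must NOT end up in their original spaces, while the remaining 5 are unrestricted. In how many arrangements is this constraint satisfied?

Inclusion-exclusion on the 4 forbidden self-matches:
Σ_{j=0}^{4} (-1)^j C(4,j)(9-j)!
= C(4,0)·9! - C(4,1)·8! + C(4,2)·7! - C(4,3)·6! + C(4,4)·5!
= 362880 - 161280 + 30240 - 2880 + 120
= 229080

229080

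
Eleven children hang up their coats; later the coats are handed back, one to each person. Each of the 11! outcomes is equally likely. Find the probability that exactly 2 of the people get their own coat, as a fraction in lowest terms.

Favorable outcomes: C(11,2)·!9 = 55·133496 = 7342280.
Total outcomes: 11! = 39916800.
Probability = 7342280/39916800 = 16687/90720.

16687/90720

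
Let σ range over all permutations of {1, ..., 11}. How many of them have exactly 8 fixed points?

Choose which 8 of the 11 are fixed: C(11,8) = 165.
The other 3 form a derangement: !3 = 2.
Total: 165 × 2 = 330.

330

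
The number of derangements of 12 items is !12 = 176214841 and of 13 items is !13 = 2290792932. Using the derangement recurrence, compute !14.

32071101049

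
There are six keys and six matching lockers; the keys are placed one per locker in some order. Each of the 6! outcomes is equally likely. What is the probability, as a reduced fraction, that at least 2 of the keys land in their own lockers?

191/720

Favorable outcomes: Σ_{i≥2} C(6,i)·!(6-i) = 15·9 + 20·2 + 15·1 + 6·0 + 1·1 = 191.
Total outcomes: 6! = 720.
Probability = 191/720 = 191/720.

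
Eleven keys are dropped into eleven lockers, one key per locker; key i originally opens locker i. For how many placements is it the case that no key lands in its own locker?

14684570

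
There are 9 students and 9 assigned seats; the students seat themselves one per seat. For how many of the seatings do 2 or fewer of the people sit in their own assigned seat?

# with exactly i fixed is C(9,i)·!(9-i); sum over i=0..2:
  i=0: C(9,0)·!9 = 1·133496 = 133496
  i=1: C(9,1)·!8 = 9·14833 = 133497
  i=2: C(9,2)·!7 = 36·1854 = 66744
Total = 333737.

333737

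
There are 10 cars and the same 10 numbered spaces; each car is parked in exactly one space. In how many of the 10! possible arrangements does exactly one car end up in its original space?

1334960

Pick the single fixed position: C(10,1) = 10 ways.
The remaining 9 must be deranged: !9 = 133496.
Total: 10 × 133496 = 1334960.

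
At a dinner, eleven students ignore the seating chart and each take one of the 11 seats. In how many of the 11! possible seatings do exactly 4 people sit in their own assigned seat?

611820

Choose which 4 of the 11 are fixed: C(11,4) = 330.
The remaining 7 must be deranged: !7 = 1854.
Total: 330 × 1854 = 611820.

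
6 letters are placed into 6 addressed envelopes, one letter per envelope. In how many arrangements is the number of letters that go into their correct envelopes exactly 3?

Pick the 3 fixed positions: C(6,3) = 20 ways.
The remaining 3 must be deranged: !3 = 2.
Total: 20 × 2 = 40.

40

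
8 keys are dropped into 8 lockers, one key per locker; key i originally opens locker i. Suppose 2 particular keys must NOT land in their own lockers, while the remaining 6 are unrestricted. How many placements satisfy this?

30960

Inclusion-exclusion on the 2 forbidden self-matches:
Σ_{j=0}^{2} (-1)^j C(2,j)(8-j)!
= C(2,0)·8! - C(2,1)·7! + C(2,2)·6!
= 40320 - 10080 + 720
= 30960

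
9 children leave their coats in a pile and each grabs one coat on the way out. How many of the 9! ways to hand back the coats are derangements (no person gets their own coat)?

133496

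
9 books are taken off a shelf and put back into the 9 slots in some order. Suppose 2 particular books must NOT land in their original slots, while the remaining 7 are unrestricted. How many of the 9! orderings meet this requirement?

Inclusion-exclusion on the 2 forbidden self-matches:
Σ_{j=0}^{2} (-1)^j C(2,j)(9-j)!
= C(2,0)·9! - C(2,1)·8! + C(2,2)·7!
= 362880 - 80640 + 5040
= 287280

287280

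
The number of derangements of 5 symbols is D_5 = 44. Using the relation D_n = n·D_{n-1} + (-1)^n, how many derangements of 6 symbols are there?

D_6 = 6·44 + 1 = 265.

265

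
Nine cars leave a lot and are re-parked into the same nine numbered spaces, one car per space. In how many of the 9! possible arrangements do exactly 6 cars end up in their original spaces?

168

Choose which 6 of the 9 are fixed: C(9,6) = 84.
The remaining 3 must be deranged: !3 = 2.
Total: 84 × 2 = 168.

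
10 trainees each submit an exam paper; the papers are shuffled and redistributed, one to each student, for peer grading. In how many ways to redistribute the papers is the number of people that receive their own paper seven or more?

Sum C(10,i)·!(10-i) for i = 7..10:
  i=7: C(10,7)·!3 = 120·2 = 240
  i=8: C(10,8)·!2 = 45·1 = 45
  i=9: C(10,9)·!1 = 10·0 = 0
  i=10: C(10,10)·!0 = 1·1 = 1
Total = 286.

286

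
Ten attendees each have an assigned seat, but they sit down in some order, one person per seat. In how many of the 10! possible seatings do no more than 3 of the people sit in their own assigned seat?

Sum C(10,i)·!(10-i) for i = 0..3:
  i=0: C(10,0)·!10 = 1·1334961 = 1334961
  i=1: C(10,1)·!9 = 10·133496 = 1334960
  i=2: C(10,2)·!8 = 45·14833 = 667485
  i=3: C(10,3)·!7 = 120·1854 = 222480
Total = 3559886.

3559886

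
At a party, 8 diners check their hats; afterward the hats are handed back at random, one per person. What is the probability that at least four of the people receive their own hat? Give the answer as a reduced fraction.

257/13440

Favorable outcomes: Σ_{i≥4} C(8,i)·!(8-i) = 70·9 + 56·2 + 28·1 + 8·0 + 1·1 = 771.
Total outcomes: 8! = 40320.
Probability = 771/40320 = 257/13440.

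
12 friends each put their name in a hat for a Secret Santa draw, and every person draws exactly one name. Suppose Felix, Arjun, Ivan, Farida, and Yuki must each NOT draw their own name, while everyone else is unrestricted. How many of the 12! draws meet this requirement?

Let A_j be the event that the j-th constrained one is fixed. By inclusion-exclusion over the 5 events:
Σ_{j=0}^{5} (-1)^j C(5,j)(12-j)!
= C(5,0)·12! - C(5,1)·11! + C(5,2)·10! - C(5,3)·9! + C(5,4)·8! - C(5,5)·7!
= 479001600 - 199584000 + 36288000 - 3628800 + 201600 - 5040
= 312273360

312273360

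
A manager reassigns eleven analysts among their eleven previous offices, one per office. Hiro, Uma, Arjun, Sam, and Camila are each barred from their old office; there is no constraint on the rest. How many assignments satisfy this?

Inclusion-exclusion on the 5 forbidden self-matches:
Σ_{j=0}^{5} (-1)^j C(5,j)(11-j)!
= C(5,0)·11! - C(5,1)·10! + C(5,2)·9! - C(5,3)·8! + C(5,4)·7! - C(5,5)·6!
= 39916800 - 18144000 + 3628800 - 403200 + 25200 - 720
= 25022880

25022880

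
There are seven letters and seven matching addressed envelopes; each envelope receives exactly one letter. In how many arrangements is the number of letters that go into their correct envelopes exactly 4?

70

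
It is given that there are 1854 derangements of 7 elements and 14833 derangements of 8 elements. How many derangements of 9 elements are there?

!9 = (9-1)·(!8 + !7) = 8·(14833 + 1854) = 8·16687 = 133496.

133496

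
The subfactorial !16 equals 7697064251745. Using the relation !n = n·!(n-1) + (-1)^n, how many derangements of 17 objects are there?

130850092279664

!17 = 17·7697064251745 - 1 = 130850092279664.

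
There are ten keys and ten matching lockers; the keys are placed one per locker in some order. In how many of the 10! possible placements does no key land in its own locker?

By inclusion-exclusion, !10 = Σ (-1)^k · 10!/k! for k=0..10
= 10! - 10!/1! + 10!/2! - 10!/3! + 10!/4! - 10!/5! + 10!/6! - 10!/7! + 10!/8! - 10!/9! + 10!/10!
= 3628800 - 3628800 + 1814400 - 604800 + 151200 - 30240 + 5040 - 720 + 90 - 10 + 1
= 1334961

1334961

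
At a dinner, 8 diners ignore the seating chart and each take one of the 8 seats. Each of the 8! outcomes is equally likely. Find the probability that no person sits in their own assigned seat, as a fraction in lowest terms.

2119/5760

Favorable outcomes: !8 = 14833.
Total outcomes: 8! = 40320.
Probability = 14833/40320 = 2119/5760.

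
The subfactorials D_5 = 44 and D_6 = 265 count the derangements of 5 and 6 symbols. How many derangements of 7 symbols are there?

D_7 = (7-1)·(D_6 + D_5) = 6·(265 + 44) = 6·309 = 1854.

1854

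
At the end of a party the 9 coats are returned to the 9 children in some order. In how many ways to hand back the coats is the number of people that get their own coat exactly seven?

36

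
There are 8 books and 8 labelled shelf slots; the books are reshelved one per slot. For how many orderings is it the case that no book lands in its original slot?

14833

The number of derangements of 8 is !8 = Σ_{k=0}^{8} (-1)^k·8!/k!
= 8! - 8!/1! + 8!/2! - 8!/3! + 8!/4! - 8!/5! + 8!/6! - 8!/7! + 8!/8!
= 40320 - 40320 + 20160 - 6720 + 1680 - 336 + 56 - 8 + 1
= 14833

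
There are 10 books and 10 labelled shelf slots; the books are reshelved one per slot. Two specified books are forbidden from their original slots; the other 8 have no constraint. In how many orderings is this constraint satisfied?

Let A_j be the event that the j-th constrained one is fixed. By inclusion-exclusion over the 2 events:
Σ_{j=0}^{2} (-1)^j C(2,j)(10-j)!
= C(2,0)·10! - C(2,1)·9! + C(2,2)·8!
= 3628800 - 725760 + 40320
= 2943360

2943360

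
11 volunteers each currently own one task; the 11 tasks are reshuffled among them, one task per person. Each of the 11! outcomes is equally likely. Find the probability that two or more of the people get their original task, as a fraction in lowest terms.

10547659/39916800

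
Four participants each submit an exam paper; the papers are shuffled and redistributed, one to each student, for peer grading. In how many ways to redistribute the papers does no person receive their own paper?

9

!4 = 4! · Σ_{k=0}^{4} (-1)^k/k!
= 4! - 4!/1! + 4!/2! - 4!/3! + 4!/4!
= 24 - 24 + 12 - 4 + 1
= 9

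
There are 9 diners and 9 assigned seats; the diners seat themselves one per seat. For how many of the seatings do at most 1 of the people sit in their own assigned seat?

Sum C(9,i)·!(9-i) for i = 0..1:
  i=0: C(9,0)·!9 = 1·133496 = 133496
  i=1: C(9,1)·!8 = 9·14833 = 133497
Total = 266993.

266993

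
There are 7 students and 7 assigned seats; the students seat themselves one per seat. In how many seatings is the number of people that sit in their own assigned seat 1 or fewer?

3709

# with exactly i fixed is C(7,i)·!(7-i); sum over i=0..1:
  i=0: C(7,0)·!7 = 1·1854 = 1854
  i=1: C(7,1)·!6 = 7·265 = 1855
Total = 3709.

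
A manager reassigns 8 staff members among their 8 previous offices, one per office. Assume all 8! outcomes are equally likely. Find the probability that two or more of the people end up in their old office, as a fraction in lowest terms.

Favorable outcomes: Σ_{i≥2} C(8,i)·!(8-i) = 28·265 + 56·44 + 70·9 + 56·2 + 28·1 + 8·0 + 1·1 = 10655.
Total outcomes: 8! = 40320.
Probability = 10655/40320 = 2131/8064.

2131/8064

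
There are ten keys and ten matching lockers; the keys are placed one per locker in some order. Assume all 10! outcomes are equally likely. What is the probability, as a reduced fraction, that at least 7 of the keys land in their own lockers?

143/1814400

Favorable outcomes: Σ_{i≥7} C(10,i)·!(10-i) = 120·2 + 45·1 + 10·0 + 1·1 = 286.
Total outcomes: 10! = 3628800.
Probability = 286/3628800 = 143/1814400.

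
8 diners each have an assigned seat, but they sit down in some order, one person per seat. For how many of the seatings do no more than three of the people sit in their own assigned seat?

# with exactly i fixed is C(8,i)·!(8-i); sum over i=0..3:
  i=0: C(8,0)·!8 = 1·14833 = 14833
  i=1: C(8,1)·!7 = 8·1854 = 14832
  i=2: C(8,2)·!6 = 28·265 = 7420
  i=3: C(8,3)·!5 = 56·44 = 2464
Total = 39549.

39549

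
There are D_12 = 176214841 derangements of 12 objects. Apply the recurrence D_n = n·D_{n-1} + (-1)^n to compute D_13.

2290792932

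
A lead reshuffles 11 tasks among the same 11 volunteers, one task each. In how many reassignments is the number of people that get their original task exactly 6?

20328

Choose which 6 of the 11 are fixed: C(11,6) = 462.
The remaining 5 must be deranged: !5 = 44.
Total: 462 × 44 = 20328.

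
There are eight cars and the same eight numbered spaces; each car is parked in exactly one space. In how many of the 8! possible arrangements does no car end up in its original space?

Recurrence: !8 = 8·!7 + (-1)^8.
!8 = 8·1854 + 1 = 14833

14833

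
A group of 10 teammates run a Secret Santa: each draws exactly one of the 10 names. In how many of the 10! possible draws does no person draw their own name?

The number of derangements of 10 is !10 = Σ_{k=0}^{10} (-1)^k·10!/k!
= 10! - 10!/1! + 10!/2! - 10!/3! + 10!/4! - 10!/5! + 10!/6! - 10!/7! + 10!/8! - 10!/9! + 10!/10!
= 3628800 - 3628800 + 1814400 - 604800 + 151200 - 30240 + 5040 - 720 + 90 - 10 + 1
= 1334961

1334961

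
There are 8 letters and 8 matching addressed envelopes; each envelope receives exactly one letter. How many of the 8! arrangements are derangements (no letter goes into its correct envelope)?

14833

Use !n = n·!(n-1) + (-1)^n.
!8 = 8·1854 + 1 = 14833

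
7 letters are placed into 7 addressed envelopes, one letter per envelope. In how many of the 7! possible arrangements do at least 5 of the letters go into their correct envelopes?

Sum C(7,i)·!(7-i) for i = 5..7:
  i=5: C(7,5)·!2 = 21·1 = 21
  i=6: C(7,6)·!1 = 7·0 = 0
  i=7: C(7,7)·!0 = 1·1 = 1
Total = 22.

22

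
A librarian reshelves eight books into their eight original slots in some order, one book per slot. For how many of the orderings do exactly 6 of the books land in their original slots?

28

Pick the 6 fixed positions: C(8,6) = 28 ways.
The remaining 2 must be deranged: !2 = 1.
Total: 28 × 1 = 28.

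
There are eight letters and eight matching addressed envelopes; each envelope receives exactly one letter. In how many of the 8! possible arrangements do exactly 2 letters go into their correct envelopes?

7420

Choose which 2 of the 8 are fixed: C(8,2) = 28.
The other 6 form a derangement: !6 = 265.
Total: 28 × 265 = 7420.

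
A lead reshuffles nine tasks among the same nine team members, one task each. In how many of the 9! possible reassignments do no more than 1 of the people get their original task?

266993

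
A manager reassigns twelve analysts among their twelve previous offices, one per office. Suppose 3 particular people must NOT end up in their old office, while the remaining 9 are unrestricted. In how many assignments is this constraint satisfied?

369774720

Inclusion-exclusion on the 3 forbidden self-matches:
Σ_{j=0}^{3} (-1)^j C(3,j)(12-j)!
= C(3,0)·12! - C(3,1)·11! + C(3,2)·10! - C(3,3)·9!
= 479001600 - 119750400 + 10886400 - 362880
= 369774720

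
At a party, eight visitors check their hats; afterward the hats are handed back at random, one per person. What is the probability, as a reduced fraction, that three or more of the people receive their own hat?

647/8064

Favorable outcomes: Σ_{i≥3} C(8,i)·!(8-i) = 56·44 + 70·9 + 56·2 + 28·1 + 8·0 + 1·1 = 3235.
Total outcomes: 8! = 40320.
Probability = 3235/40320 = 647/8064.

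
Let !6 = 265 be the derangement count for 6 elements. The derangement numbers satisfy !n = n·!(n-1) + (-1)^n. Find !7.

1854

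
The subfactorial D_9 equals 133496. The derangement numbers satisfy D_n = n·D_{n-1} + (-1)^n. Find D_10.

D_10 = 10·133496 + 1 = 1334961.

1334961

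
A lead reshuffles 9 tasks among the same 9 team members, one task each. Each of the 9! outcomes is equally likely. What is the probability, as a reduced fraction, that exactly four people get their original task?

11/720

Favorable outcomes: C(9,4)·!5 = 126·44 = 5544.
Total outcomes: 9! = 362880.
Probability = 5544/362880 = 11/720.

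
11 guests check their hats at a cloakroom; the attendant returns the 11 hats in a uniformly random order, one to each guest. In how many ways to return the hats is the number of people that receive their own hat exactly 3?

2447445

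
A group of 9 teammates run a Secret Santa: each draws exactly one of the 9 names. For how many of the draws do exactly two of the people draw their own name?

Pick the 2 fixed positions: C(9,2) = 36 ways.
The other 7 form a derangement: !7 = 1854.
Total: 36 × 1854 = 66744.

66744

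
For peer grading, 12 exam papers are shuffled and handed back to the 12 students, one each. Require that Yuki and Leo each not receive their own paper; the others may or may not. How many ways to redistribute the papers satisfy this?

402796800

Let A_j be the event that the j-th constrained one is fixed. By inclusion-exclusion over the 2 events:
Σ_{j=0}^{2} (-1)^j C(2,j)(12-j)!
= C(2,0)·12! - C(2,1)·11! + C(2,2)·10!
= 479001600 - 79833600 + 3628800
= 402796800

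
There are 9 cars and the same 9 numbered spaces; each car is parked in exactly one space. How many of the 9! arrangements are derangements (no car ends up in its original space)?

133496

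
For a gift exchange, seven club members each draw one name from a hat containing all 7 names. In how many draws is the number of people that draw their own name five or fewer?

Sum C(7,i)·!(7-i) for i = 0..5:
  i=0: C(7,0)·!7 = 1·1854 = 1854
  i=1: C(7,1)·!6 = 7·265 = 1855
  i=2: C(7,2)·!5 = 21·44 = 924
  i=3: C(7,3)·!4 = 35·9 = 315
  i=4: C(7,4)·!3 = 35·2 = 70
  i=5: C(7,5)·!2 = 21·1 = 21
Total = 5039.

5039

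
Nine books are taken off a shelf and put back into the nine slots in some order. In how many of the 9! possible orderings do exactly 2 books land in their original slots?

66744

Pick the 2 fixed positions: C(9,2) = 36 ways.
The remaining 7 must be deranged: !7 = 1854.
Total: 36 × 1854 = 66744.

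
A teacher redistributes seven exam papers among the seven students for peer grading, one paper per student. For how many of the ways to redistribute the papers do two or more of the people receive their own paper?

1331

Sum C(7,i)·!(7-i) for i = 2..7:
  i=2: C(7,2)·!5 = 21·44 = 924
  i=3: C(7,3)·!4 = 35·9 = 315
  i=4: C(7,4)·!3 = 35·2 = 70
  i=5: C(7,5)·!2 = 21·1 = 21
  i=6: C(7,6)·!1 = 7·0 = 0
  i=7: C(7,7)·!0 = 1·1 = 1
Total = 1331.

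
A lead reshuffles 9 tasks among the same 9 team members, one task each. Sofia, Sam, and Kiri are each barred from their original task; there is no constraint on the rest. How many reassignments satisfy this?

256320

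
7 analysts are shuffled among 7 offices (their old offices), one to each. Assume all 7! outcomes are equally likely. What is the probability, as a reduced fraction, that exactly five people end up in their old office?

1/240

Favorable outcomes: C(7,5)·!2 = 21·1 = 21.
Total outcomes: 7! = 5040.
Probability = 21/5040 = 1/240.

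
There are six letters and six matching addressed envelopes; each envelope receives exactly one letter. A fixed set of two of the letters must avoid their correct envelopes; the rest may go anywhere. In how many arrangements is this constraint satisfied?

504

Inclusion-exclusion on the 2 forbidden self-matches:
Σ_{j=0}^{2} (-1)^j C(2,j)(6-j)!
= C(2,0)·6! - C(2,1)·5! + C(2,2)·4!
= 720 - 240 + 24
= 504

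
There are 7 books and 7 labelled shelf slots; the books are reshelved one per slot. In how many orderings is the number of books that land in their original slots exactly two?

Pick the 2 fixed positions: C(7,2) = 21 ways.
The remaining 5 must be deranged: !5 = 44.
Total: 21 × 44 = 924.

924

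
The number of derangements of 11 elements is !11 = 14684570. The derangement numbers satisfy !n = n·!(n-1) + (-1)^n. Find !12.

176214841

!12 = 12·14684570 + 1 = 176214841.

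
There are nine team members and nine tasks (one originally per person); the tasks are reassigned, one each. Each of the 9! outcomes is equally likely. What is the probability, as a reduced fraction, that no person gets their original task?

16687/45360

Favorable outcomes: !9 = 133496.
Total outcomes: 9! = 362880.
Probability = 133496/362880 = 16687/45360.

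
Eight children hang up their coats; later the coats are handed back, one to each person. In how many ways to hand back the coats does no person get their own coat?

Recurrence: !8 = 8·!7 + (-1)^8.
!8 = 8·1854 + 1 = 14833

14833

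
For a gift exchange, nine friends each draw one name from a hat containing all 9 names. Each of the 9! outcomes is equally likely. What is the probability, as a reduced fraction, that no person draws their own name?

16687/45360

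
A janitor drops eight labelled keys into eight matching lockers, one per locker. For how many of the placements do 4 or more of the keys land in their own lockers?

Sum C(8,i)·!(8-i) for i = 4..8:
  i=4: C(8,4)·!4 = 70·9 = 630
  i=5: C(8,5)·!3 = 56·2 = 112
  i=6: C(8,6)·!2 = 28·1 = 28
  i=7: C(8,7)·!1 = 8·0 = 0
  i=8: C(8,8)·!0 = 1·1 = 1
Total = 771.

771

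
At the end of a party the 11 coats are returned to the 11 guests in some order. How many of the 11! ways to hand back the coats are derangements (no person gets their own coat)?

14684570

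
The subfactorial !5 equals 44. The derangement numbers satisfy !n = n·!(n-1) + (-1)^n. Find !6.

265

!6 = 6·44 + 1 = 265.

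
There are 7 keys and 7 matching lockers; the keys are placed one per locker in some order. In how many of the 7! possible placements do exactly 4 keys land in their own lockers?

Pick the 4 fixed positions: C(7,4) = 35 ways.
The remaining 3 must be deranged: !3 = 2.
Total: 35 × 2 = 70.

70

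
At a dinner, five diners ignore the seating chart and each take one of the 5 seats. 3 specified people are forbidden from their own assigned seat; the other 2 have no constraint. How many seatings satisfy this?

Let A_j be the event that the j-th constrained one is fixed. By inclusion-exclusion over the 3 events:
Σ_{j=0}^{3} (-1)^j C(3,j)(5-j)!
= C(3,0)·5! - C(3,1)·4! + C(3,2)·3! - C(3,3)·2!
= 120 - 72 + 18 - 2
= 64

64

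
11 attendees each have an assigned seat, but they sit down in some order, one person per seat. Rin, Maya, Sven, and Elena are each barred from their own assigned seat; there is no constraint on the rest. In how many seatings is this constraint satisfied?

Let A_j be the event that the j-th constrained one is fixed. By inclusion-exclusion over the 4 events:
Σ_{j=0}^{4} (-1)^j C(4,j)(11-j)!
= C(4,0)·11! - C(4,1)·10! + C(4,2)·9! - C(4,3)·8! + C(4,4)·7!
= 39916800 - 14515200 + 2177280 - 161280 + 5040
= 27422640

27422640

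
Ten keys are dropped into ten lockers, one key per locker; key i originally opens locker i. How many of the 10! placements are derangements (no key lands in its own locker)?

1334961

Use !n = n·!(n-1) + (-1)^n.
!10 = 10·133496 + 1 = 1334961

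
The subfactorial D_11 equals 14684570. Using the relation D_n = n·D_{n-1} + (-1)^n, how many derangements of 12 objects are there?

D_12 = 12·14684570 + 1 = 176214841.

176214841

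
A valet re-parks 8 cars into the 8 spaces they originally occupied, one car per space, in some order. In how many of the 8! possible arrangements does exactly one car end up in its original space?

Pick the single fixed position: C(8,1) = 8 ways.
The remaining 7 must be deranged: !7 = 1854.
Total: 8 × 1854 = 14832.

14832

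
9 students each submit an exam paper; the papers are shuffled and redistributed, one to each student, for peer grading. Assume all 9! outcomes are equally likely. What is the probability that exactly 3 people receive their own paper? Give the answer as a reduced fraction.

53/864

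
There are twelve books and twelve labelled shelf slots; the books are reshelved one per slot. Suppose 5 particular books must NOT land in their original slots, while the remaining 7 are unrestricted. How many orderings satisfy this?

Inclusion-exclusion on the 5 forbidden self-matches:
Σ_{j=0}^{5} (-1)^j C(5,j)(12-j)!
= C(5,0)·12! - C(5,1)·11! + C(5,2)·10! - C(5,3)·9! + C(5,4)·8! - C(5,5)·7!
= 479001600 - 199584000 + 36288000 - 3628800 + 201600 - 5040
= 312273360

312273360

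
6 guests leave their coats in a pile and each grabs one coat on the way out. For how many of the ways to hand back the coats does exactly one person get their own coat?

264

Choose which one of the 6 is fixed: C(6,1) = 6.
The remaining 5 must be deranged: !5 = 44.
Total: 6 × 44 = 264.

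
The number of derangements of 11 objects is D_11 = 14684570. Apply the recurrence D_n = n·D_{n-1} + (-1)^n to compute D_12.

176214841

D_12 = 12·14684570 + 1 = 176214841.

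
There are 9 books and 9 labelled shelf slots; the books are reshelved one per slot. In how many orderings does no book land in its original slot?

133496

!9 = 9! · Σ_{k=0}^{9} (-1)^k/k!
= 9! - 9!/1! + 9!/2! - 9!/3! + 9!/4! - 9!/5! + 9!/6! - 9!/7! + 9!/8! - 9!/9!
= 362880 - 362880 + 181440 - 60480 + 15120 - 3024 + 504 - 72 + 9 - 1
= 133496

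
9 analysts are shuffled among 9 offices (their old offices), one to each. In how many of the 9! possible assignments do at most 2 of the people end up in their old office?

Sum C(9,i)·!(9-i) for i = 0..2:
  i=0: C(9,0)·!9 = 1·133496 = 133496
  i=1: C(9,1)·!8 = 9·14833 = 133497
  i=2: C(9,2)·!7 = 36·1854 = 66744
Total = 333737.

333737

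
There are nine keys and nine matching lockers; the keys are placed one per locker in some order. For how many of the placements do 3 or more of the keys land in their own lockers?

# with exactly i fixed is C(9,i)·!(9-i); sum over i=3..9:
  i=3: C(9,3)·!6 = 84·265 = 22260
  i=4: C(9,4)·!5 = 126·44 = 5544
  i=5: C(9,5)·!4 = 126·9 = 1134
  i=6: C(9,6)·!3 = 84·2 = 168
  i=7: C(9,7)·!2 = 36·1 = 36
  i=8: C(9,8)·!1 = 9·0 = 0
  i=9: C(9,9)·!0 = 1·1 = 1
Total = 29143.

29143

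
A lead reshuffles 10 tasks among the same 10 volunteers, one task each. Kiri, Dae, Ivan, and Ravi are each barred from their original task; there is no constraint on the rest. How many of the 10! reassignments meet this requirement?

Let A_j be the event that the j-th constrained one is fixed. By inclusion-exclusion over the 4 events:
Σ_{j=0}^{4} (-1)^j C(4,j)(10-j)!
= C(4,0)·10! - C(4,1)·9! + C(4,2)·8! - C(4,3)·7! + C(4,4)·6!
= 3628800 - 1451520 + 241920 - 20160 + 720
= 2399760

2399760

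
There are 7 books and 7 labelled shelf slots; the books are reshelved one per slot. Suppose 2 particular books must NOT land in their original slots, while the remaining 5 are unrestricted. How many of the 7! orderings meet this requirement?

Let A_j be the event that the j-th constrained one is fixed. By inclusion-exclusion over the 2 events:
Σ_{j=0}^{2} (-1)^j C(2,j)(7-j)!
= C(2,0)·7! - C(2,1)·6! + C(2,2)·5!
= 5040 - 1440 + 120
= 3720

3720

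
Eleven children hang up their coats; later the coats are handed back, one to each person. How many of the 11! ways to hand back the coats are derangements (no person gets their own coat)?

Recurrence: !11 = 11·!10 + (-1)^11.
!11 = 11·1334961 - 1 = 14684570

14684570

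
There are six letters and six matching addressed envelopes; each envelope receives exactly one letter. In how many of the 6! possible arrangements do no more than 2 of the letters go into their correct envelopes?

664

Sum C(6,i)·!(6-i) for i = 0..2:
  i=0: C(6,0)·!6 = 1·265 = 265
  i=1: C(6,1)·!5 = 6·44 = 264
  i=2: C(6,2)·!4 = 15·9 = 135
Total = 664.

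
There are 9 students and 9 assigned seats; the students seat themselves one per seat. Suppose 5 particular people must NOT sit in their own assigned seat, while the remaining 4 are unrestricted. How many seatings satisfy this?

205056

Inclusion-exclusion on the 5 forbidden self-matches:
Σ_{j=0}^{5} (-1)^j C(5,j)(9-j)!
= C(5,0)·9! - C(5,1)·8! + C(5,2)·7! - C(5,3)·6! + C(5,4)·5! - C(5,5)·4!
= 362880 - 201600 + 50400 - 7200 + 600 - 24
= 205056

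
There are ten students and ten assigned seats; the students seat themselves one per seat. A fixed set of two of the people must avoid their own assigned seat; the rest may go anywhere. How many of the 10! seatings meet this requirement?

2943360

Inclusion-exclusion on the 2 forbidden self-matches:
Σ_{j=0}^{2} (-1)^j C(2,j)(10-j)!
= C(2,0)·10! - C(2,1)·9! + C(2,2)·8!
= 3628800 - 725760 + 40320
= 2943360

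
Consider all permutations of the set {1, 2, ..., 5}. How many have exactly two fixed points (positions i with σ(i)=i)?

20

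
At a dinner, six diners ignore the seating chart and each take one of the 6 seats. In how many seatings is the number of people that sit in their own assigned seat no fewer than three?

Sum C(6,i)·!(6-i) for i = 3..6:
  i=3: C(6,3)·!3 = 20·2 = 40
  i=4: C(6,4)·!2 = 15·1 = 15
  i=5: C(6,5)·!1 = 6·0 = 0
  i=6: C(6,6)·!0 = 1·1 = 1
Total = 56.

56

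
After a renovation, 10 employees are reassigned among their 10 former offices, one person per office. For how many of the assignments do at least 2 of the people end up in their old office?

958879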